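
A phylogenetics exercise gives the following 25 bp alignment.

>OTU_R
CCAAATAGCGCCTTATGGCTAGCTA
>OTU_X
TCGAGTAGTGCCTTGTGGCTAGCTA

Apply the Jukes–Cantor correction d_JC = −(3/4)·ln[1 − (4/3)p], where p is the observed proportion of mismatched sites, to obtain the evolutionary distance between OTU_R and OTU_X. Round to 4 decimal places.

Differing sites — 1:C/T; 3:A/G; 5:A/G; 9:C/T; 15:A/G.
p = 5/25 = 0.200000.
d = −0.75 · ln(1 − (4/3)·0.200000) = −0.75 · ln(0.733333) = −0.75 · (-0.310155) = 0.2326.

0.2326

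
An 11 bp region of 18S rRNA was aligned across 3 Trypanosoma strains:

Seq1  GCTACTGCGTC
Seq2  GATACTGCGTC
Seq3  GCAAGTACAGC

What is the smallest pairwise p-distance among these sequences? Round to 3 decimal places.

0.091

Pairwise Hamming distances:
  Seq1 vs Seq2: 1
  Seq1 vs Seq3: 5
  Seq2 vs Seq3: 6
The smallest is 1 mismatch, between Seq1 and Seq2; p = 1/11 = 0.091.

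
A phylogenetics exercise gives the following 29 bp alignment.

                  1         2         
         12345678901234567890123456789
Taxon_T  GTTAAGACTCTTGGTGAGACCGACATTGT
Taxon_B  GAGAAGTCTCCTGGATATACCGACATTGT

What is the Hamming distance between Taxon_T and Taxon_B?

7

Differing sites — 2:T/A; 3:T/G; 7:A/T; 11:T/C; 15:T/A; 16:G/T; 18:G/T.
That gives 7 mismatches out of 29 aligned sites, so the Hamming distance is 7.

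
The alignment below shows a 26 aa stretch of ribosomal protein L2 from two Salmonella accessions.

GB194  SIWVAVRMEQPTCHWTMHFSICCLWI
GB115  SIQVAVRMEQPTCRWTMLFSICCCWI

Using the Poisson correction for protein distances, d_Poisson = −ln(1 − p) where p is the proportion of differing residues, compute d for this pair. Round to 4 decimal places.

The sequences differ at positions 3 (W/Q), 14 (H/R), 18 (H/L), 24 (L/C).
p = 4/26 = 0.153846.
d = −ln(1 − 0.153846) = −ln(0.846154) = 0.1671.

0.1671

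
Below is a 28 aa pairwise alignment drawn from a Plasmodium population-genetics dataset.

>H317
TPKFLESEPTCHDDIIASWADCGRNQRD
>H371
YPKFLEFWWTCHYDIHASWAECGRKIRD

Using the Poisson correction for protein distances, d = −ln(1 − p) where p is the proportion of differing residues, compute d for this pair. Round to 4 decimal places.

0.3878

Differing sites — 1:T/Y; 7:S/F; 8:E/W; 9:P/W; 13:D/Y; 16:I/H; 21:D/E; 25:N/K; 26:Q/I.
p = 9/28 = 0.321429.
d = −ln(1 − 0.321429) = −ln(0.678571) = 0.3878.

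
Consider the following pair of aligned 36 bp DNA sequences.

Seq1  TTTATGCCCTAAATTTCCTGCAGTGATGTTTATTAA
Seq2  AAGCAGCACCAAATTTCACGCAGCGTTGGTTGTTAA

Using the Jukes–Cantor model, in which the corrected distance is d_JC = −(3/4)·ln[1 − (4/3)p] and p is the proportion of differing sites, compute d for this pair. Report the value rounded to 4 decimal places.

0.4926

The sequences differ at positions 1 (T/A), 2 (T/A), 3 (T/G), 4 (A/C), 5 (T/A), 8 (C/A), 10 (T/C), 18 (C/A), 19 (T/C), 24 (T/C), 26 (A/T), 29 (T/G), 32 (A/G).
p = 13/36 = 0.361111.
d = −0.75 · ln(1 − (4/3)·0.361111) = −0.75 · ln(0.518519) = −0.75 · (-0.656779) = 0.4926.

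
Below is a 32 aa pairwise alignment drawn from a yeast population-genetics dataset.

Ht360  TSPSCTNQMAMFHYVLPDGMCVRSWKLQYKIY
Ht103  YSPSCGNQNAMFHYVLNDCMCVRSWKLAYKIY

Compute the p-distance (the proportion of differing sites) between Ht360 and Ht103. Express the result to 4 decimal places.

Mismatches occur at site 1 (T/Y), site 6 (T/G), site 9 (M/N), site 17 (P/N), site 19 (G/C), site 28 (Q/A).
There are 6 differences over 32 sites, so p = 6/32 = 0.1875.

0.1875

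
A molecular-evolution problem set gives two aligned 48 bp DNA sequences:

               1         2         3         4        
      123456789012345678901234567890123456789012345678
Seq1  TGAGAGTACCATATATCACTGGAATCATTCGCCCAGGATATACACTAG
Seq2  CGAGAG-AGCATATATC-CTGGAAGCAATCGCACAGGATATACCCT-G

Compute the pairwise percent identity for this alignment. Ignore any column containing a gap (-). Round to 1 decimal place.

86.7%

Excluding the 3 gap columns leaves 45 comparable sites.
The sequences differ at positions 1 (T/C), 9 (C/G), 25 (T/G), 28 (T/A), 33 (C/A), 44 (A/C).
39 of the 45 comparable sites match, so the percent identity is 39/45 × 100 = 86.7%.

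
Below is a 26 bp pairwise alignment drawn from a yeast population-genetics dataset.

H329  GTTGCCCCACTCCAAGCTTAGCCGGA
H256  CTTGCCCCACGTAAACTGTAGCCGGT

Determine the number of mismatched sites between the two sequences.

The sequences differ at positions 1 (G/C), 11 (T/G), 12 (C/T), 13 (C/A), 16 (G/C), 17 (C/T), 18 (T/G), 26 (A/T).
That gives 8 mismatches out of 26 aligned sites, so the Hamming distance is 8.

8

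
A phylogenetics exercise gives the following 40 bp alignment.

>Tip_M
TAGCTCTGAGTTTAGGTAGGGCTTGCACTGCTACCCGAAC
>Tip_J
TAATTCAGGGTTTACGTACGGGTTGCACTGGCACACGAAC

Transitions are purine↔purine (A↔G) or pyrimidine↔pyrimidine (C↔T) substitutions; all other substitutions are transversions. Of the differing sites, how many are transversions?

The sequences differ at positions 3 (G/A, transition), 4 (C/T, transition), 7 (T/A, transversion), 9 (A/G, transition), 15 (G/C, transversion), 19 (G/C, transversion), 22 (C/G, transversion), 31 (C/G, transversion), 32 (T/C, transition), 35 (C/A, transversion).
Of the 10 differences, 4 transitions and 6 transversions, so the answer is 6.

6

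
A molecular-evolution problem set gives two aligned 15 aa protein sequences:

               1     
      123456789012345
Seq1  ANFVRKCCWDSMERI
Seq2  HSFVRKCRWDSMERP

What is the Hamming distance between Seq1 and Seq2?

Mismatches occur at site 1 (A→H), site 2 (N→S), site 8 (C→R), site 15 (I→P).
That gives 4 mismatches out of 15 aligned sites, so the Hamming distance is 4.

4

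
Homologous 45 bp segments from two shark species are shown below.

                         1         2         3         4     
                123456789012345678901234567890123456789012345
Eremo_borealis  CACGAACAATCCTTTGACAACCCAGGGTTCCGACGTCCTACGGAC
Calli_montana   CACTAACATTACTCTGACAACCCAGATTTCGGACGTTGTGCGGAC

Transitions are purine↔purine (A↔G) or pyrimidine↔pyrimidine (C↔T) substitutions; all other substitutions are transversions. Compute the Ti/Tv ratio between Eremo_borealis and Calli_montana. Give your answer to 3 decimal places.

Differing sites — 4:G/T (Tv); 9:A/T (Tv); 11:C/A (Tv); 14:T/C (Ti); 26:G/A (Ti); 27:G/T (Tv); 31:C/G (Tv); 37:C/T (Ti); 38:C/G (Tv); 40:A/G (Ti).
Of the 10 differences, 4 transitions and 6 transversions, so Ti/Tv = 4/6 = 0.667.

0.667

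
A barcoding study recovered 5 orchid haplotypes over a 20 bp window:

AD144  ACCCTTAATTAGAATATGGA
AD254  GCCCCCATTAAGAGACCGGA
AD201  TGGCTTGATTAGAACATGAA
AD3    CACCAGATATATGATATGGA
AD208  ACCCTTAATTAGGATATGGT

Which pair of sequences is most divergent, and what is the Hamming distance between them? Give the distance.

Pairwise Hamming distances:
  AD144 vs AD254: 9
  AD144 vs AD201: 6
  AD144 vs AD3: 8
  AD144 vs AD208: 2
  AD254 vs AD201: 13
  AD254 vs AD3: 12
  AD254 vs AD208: 11
  AD201 vs AD3: 12
  AD201 vs AD208: 8
  AD3 vs AD208: 8
The largest is 13, between AD254 and AD201.

13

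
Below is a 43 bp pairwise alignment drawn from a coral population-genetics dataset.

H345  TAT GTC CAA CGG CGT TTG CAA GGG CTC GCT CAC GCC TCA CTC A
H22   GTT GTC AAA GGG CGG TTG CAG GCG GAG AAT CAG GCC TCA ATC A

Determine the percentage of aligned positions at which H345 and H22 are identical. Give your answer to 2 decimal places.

Differing sites — 1:T/G; 2:A/T; 7:C/A; 10:C/G; 15:T/G; 21:A/G; 23:G/C; 25:C/G; 26:T/A; 27:C/G; 28:G/A; 29:C/A; 33:C/G; 40:C/A.
29 of the 43 sites match, so the percent identity is 29/43 × 100 = 67.44%.

67.44%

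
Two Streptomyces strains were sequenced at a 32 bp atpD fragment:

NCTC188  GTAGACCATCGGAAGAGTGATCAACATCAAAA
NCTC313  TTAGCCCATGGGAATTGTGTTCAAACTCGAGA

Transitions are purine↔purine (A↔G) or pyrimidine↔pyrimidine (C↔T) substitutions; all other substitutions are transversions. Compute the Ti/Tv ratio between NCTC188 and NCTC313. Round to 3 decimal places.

Mismatches occur at site 1 (G/T, transversion), site 5 (A/C, transversion), site 10 (C/G, transversion), site 15 (G/T, transversion), site 16 (A/T, transversion), site 20 (A/T, transversion), site 25 (C/A, transversion), site 26 (A/C, transversion), site 29 (A/G, transition), site 31 (A/G, transition).
Of the 10 differences, 2 transitions and 8 transversions, so Ti/Tv = 2/8 = 0.250.

0.250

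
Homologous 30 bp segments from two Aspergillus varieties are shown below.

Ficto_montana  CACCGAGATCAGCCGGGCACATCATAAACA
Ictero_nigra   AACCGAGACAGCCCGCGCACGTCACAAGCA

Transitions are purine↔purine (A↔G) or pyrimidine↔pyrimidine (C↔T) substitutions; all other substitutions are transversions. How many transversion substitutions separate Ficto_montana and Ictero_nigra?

Differing sites — 1:C/A (Tv); 9:T/C (Ti); 10:C/A (Tv); 11:A/G (Ti); 12:G/C (Tv); 16:G/C (Tv); 21:A/G (Ti); 25:T/C (Ti); 28:A/G (Ti).
Of the 9 differences, 5 transitions and 4 transversions, so the answer is 4.

4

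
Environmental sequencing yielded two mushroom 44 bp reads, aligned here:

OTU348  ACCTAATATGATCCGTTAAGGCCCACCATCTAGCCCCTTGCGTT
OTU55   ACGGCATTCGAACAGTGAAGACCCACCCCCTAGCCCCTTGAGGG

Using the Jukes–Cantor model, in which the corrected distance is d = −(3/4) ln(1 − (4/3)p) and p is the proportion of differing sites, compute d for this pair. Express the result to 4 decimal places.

0.4141

Mismatches occur at site 3 (C/G), site 4 (T/G), site 5 (A/C), site 8 (A/T), site 9 (T/C), site 12 (T/A), site 14 (C/A), site 17 (T/G), site 21 (G/A), site 28 (A/C), site 29 (T/C), site 41 (C/A), site 43 (T/G), site 44 (T/G).
p = 14/44 = 0.318182.
d = −0.75 · ln(1 − (4/3)·0.318182) = −0.75 · ln(0.575757) = −0.75 · (-0.552070) = 0.4141.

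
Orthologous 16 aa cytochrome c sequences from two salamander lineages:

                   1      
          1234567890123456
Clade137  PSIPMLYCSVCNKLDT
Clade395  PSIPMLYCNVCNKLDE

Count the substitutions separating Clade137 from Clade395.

2

Differing sites — 9:S/N; 16:T/E.
That gives 2 mismatches out of 16 aligned sites, so the Hamming distance is 2.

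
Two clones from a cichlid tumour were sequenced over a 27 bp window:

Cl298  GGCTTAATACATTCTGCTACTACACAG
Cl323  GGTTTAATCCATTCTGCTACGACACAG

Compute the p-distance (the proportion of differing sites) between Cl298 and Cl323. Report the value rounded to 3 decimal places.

Differing sites — 3:C/T; 9:A/C; 21:T/G.
There are 3 differences over 27 sites, so p = 3/27 = 0.111.

0.111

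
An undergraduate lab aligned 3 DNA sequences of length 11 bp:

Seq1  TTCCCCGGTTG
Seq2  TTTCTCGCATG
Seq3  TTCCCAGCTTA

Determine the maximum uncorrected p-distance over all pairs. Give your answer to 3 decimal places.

0.455

Pairwise Hamming distances:
  Seq1 vs Seq2: 4
  Seq1 vs Seq3: 3
  Seq2 vs Seq3: 5
The largest is 5 mismatches, between Seq2 and Seq3; p = 5/11 = 0.455.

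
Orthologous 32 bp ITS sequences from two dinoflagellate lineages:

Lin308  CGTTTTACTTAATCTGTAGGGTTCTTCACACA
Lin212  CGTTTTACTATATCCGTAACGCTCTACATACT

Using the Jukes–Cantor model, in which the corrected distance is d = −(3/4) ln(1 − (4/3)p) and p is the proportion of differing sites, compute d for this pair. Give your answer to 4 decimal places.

The sequences differ at positions 10 (T/A), 11 (A/T), 15 (T/C), 19 (G/A), 20 (G/C), 22 (T/C), 26 (T/A), 29 (C/T), 32 (A/T).
p = 9/32 = 0.281250.
d = −0.75 · ln(1 − (4/3)·0.281250) = −0.75 · ln(0.625000) = −0.75 · (-0.470004) = 0.3525.

0.3525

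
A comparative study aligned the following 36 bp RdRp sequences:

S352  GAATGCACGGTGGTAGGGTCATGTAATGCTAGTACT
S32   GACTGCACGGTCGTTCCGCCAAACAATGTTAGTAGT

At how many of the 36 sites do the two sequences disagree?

11

The sequences differ at positions 3 (A/C), 12 (G/C), 15 (A/T), 16 (G/C), 17 (G/C), 19 (T/C), 22 (T/A), 23 (G/A), 24 (T/C), 29 (C/T), 35 (C/G).
That gives 11 mismatches out of 36 aligned sites, so the Hamming distance is 11.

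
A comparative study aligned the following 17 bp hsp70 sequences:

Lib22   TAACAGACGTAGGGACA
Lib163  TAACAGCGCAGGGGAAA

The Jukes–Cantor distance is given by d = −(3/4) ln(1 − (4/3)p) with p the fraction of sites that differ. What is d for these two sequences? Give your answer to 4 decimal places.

Differing sites — 7:A/C; 8:C/G; 9:G/C; 10:T/A; 11:A/G; 16:C/A.
p = 6/17 = 0.352941.
d = −0.75 · ln(1 − (4/3)·0.352941) = −0.75 · ln(0.529412) = −0.75 · (-0.635988) = 0.4770.

0.4770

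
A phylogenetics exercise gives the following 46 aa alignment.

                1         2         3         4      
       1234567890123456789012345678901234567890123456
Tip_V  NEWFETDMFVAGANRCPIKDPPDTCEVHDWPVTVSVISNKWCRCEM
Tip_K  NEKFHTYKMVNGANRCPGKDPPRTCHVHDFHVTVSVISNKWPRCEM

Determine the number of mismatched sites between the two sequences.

Mismatches occur at site 3 (W↔K), site 5 (E↔H), site 7 (D↔Y), site 8 (M↔K), site 9 (F↔M), site 11 (A↔N), site 18 (I↔G), site 23 (D↔R), site 26 (E↔H), site 30 (W↔F), site 31 (P↔H), site 42 (C↔P).
That gives 12 mismatches out of 46 aligned sites, so the Hamming distance is 12.

12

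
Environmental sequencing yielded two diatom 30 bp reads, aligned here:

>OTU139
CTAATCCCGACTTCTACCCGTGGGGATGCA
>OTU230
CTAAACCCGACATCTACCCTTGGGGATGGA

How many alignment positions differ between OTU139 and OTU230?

4

Differing sites — 5:T/A; 12:T/A; 20:G/T; 29:C/G.
That gives 4 mismatches out of 30 aligned sites, so the Hamming distance is 4.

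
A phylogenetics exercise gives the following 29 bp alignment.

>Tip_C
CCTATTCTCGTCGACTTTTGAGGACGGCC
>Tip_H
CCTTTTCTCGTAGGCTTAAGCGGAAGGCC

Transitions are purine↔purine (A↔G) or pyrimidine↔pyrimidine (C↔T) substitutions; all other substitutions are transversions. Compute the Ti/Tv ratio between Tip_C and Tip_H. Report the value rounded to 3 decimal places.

0.167

Mismatches occur at site 4 (A/T, transversion), site 12 (C/A, transversion), site 14 (A/G, transition), site 18 (T/A, transversion), site 19 (T/A, transversion), site 21 (A/C, transversion), site 25 (C/A, transversion).
Of the 7 differences, 1 transition and 6 transversions, so Ti/Tv = 1/6 = 0.167.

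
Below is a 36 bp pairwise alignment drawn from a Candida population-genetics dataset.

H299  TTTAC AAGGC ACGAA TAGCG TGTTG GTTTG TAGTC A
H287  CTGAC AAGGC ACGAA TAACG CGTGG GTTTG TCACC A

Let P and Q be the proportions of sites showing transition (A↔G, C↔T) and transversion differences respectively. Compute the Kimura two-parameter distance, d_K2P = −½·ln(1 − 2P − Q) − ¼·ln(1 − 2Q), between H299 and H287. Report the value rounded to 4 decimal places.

0.2696

Differing sites — 1:T/C (Ti); 3:T/G (Tv); 18:G/A (Ti); 21:T/C (Ti); 24:T/G (Tv); 32:A/C (Tv); 33:G/A (Ti); 34:T/C (Ti).
Of the 8 differences, 5 transitions and 3 transversions over 36 sites: P = 5/36 = 0.138889, Q = 3/36 = 0.083333.
d = −0.5·ln(0.638889) − 0.25·ln(0.833334) = −0.5·(-0.448025) − 0.25·(-0.182321) = 0.2696.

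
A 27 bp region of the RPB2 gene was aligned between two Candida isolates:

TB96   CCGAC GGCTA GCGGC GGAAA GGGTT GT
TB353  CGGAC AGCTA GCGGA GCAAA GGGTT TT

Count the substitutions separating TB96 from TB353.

Differing sites — 2:C/G; 6:G/A; 15:C/A; 17:G/C; 26:G/T.
That gives 5 mismatches out of 27 aligned sites, so the Hamming distance is 5.

5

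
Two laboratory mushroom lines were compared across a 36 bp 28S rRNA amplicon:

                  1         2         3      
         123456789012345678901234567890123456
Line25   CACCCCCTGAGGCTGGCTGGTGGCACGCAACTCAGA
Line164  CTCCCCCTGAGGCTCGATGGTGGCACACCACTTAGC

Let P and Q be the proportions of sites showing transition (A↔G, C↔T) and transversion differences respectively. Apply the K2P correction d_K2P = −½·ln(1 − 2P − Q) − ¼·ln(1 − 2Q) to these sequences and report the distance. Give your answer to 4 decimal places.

0.2252

Mismatches occur at site 2 (A/T, transversion), site 15 (G/C, transversion), site 17 (C/A, transversion), site 27 (G/A, transition), site 29 (A/C, transversion), site 33 (C/T, transition), site 36 (A/C, transversion).
Of the 7 differences, 2 transitions and 5 transversions over 36 sites: P = 2/36 = 0.055556, Q = 5/36 = 0.138889.
d = −0.5·ln(0.749999) − 0.25·ln(0.722222) = −0.5·(-0.287683) − 0.25·(-0.325423) = 0.2252.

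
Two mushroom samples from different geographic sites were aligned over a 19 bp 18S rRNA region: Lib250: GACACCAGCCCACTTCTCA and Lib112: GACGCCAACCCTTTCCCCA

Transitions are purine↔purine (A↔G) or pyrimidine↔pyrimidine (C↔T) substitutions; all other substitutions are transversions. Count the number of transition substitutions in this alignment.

5

Differing sites — 4:A/G (Ti); 8:G/A (Ti); 12:A/T (Tv); 13:C/T (Ti); 15:T/C (Ti); 17:T/C (Ti).
Of the 6 differences, 5 transitions and 1 transversion, so the answer is 5.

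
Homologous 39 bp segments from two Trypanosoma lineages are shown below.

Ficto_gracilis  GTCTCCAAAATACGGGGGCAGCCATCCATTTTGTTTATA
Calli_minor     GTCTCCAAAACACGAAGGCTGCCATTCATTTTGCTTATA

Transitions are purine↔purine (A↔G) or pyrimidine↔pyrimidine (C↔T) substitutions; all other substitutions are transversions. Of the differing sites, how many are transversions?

1

Differing sites — 11:T/C (Ti); 15:G/A (Ti); 16:G/A (Ti); 20:A/T (Tv); 26:C/T (Ti); 34:T/C (Ti).
Of the 6 differences, 5 transitions and 1 transversion, so the answer is 1.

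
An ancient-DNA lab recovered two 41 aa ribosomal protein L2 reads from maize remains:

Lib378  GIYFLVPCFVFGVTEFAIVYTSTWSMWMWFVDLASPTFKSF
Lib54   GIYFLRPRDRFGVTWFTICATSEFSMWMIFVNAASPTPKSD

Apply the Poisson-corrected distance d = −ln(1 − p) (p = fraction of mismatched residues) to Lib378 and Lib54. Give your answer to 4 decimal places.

0.4555

Differing sites — 6:V/R; 8:C/R; 9:F/D; 10:V/R; 15:E/W; 17:A/T; 19:V/C; 20:Y/A; 23:T/E; 24:W/F; 29:W/I; 32:D/N; 33:L/A; 38:F/P; 41:F/D.
p = 15/41 = 0.365854.
d = −ln(1 − 0.365854) = −ln(0.634146) = 0.4555.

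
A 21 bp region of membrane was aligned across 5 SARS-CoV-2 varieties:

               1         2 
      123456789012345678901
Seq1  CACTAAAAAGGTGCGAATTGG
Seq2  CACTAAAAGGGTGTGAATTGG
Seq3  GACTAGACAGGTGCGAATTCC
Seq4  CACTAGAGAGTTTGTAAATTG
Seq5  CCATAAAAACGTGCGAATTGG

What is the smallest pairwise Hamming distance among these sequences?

Pairwise Hamming distances:
  Seq1 vs Seq2: 2
  Seq1 vs Seq3: 5
  Seq1 vs Seq4: 8
  Seq1 vs Seq5: 3
  Seq2 vs Seq3: 7
  Seq2 vs Seq4: 9
  Seq2 vs Seq5: 5
  Seq3 vs Seq4: 9
  Seq3 vs Seq5: 8
  Seq4 vs Seq5: 11
The smallest is 2, between Seq1 and Seq2.

2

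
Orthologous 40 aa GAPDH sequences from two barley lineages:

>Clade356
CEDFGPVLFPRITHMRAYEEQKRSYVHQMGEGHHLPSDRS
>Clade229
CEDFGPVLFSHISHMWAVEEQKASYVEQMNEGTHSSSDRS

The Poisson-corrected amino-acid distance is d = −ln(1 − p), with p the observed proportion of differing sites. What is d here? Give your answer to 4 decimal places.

The sequences differ at positions 10 (P/S), 11 (R/H), 13 (T/S), 16 (R/W), 18 (Y/V), 23 (R/A), 27 (H/E), 30 (G/N), 33 (H/T), 35 (L/S), 36 (P/S).
p = 11/40 = 0.275000.
d = −ln(1 − 0.275000) = −ln(0.725000) = 0.3216.

0.3216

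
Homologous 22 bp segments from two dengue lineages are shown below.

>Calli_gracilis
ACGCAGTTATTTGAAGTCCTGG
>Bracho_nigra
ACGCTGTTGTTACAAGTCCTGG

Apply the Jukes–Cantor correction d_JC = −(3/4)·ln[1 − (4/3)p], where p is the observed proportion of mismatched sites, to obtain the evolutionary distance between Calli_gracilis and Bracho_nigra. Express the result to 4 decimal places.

0.2082

Differing sites — 5:A/T; 9:A/G; 12:T/A; 13:G/C.
p = 4/22 = 0.181818.
d = −0.75 · ln(1 − (4/3)·0.181818) = −0.75 · ln(0.757576) = −0.75 · (-0.277631) = 0.2082.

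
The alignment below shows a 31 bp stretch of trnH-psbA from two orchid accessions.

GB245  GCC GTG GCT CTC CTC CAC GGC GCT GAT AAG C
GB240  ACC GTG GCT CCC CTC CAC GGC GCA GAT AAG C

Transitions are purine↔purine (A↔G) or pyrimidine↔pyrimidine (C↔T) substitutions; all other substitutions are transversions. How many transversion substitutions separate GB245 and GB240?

Differing sites — 1:G/A (Ti); 11:T/C (Ti); 24:T/A (Tv).
Of the 3 differences, 2 transitions and 1 transversion, so the answer is 1.

1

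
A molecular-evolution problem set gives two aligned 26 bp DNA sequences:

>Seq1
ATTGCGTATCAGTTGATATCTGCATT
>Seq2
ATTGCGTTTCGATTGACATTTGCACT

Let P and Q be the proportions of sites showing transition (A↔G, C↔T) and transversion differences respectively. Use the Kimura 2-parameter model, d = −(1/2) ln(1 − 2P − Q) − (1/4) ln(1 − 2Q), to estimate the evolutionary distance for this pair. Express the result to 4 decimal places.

Mismatches occur at site 8 (A↔T, transversion), site 11 (A↔G, transition), site 12 (G↔A, transition), site 17 (T↔C, transition), site 20 (C↔T, transition), site 25 (T↔C, transition).
Of the 6 differences, 5 transitions and 1 transversion over 26 sites: P = 5/26 = 0.192308, Q = 1/26 = 0.038462.
d = −0.5·ln(0.576922) − 0.25·ln(0.923076) = −0.5·(-0.550048) − 0.25·(-0.080044) = 0.2950.

0.2950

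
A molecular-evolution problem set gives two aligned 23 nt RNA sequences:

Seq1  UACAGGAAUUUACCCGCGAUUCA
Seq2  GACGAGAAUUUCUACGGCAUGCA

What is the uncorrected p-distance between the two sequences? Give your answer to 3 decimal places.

The sequences differ at positions 1 (U/G), 4 (A/G), 5 (G/A), 12 (A/C), 13 (C/U), 14 (C/A), 17 (C/G), 18 (G/C), 21 (U/G).
There are 9 differences over 23 sites, so p = 9/23 = 0.391.

0.391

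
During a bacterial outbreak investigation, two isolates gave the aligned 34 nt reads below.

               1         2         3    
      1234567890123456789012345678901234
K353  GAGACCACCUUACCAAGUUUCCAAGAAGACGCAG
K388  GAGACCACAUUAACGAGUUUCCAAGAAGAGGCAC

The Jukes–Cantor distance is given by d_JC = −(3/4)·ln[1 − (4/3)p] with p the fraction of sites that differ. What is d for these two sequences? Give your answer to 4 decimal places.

0.1637

The sequences differ at positions 9 (C/A), 13 (C/A), 15 (A/G), 30 (C/G), 34 (G/C).
p = 5/34 = 0.147059.
d = −0.75 · ln(1 − (4/3)·0.147059) = −0.75 · ln(0.803921) = −0.75 · (-0.218254) = 0.1637.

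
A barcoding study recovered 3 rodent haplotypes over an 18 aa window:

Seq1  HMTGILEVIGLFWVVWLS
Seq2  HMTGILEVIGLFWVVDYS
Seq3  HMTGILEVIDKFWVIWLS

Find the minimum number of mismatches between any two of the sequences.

Pairwise Hamming distances:
  Seq1 vs Seq2: 2
  Seq1 vs Seq3: 3
  Seq2 vs Seq3: 5
The smallest is 2, between Seq1 and Seq2.

2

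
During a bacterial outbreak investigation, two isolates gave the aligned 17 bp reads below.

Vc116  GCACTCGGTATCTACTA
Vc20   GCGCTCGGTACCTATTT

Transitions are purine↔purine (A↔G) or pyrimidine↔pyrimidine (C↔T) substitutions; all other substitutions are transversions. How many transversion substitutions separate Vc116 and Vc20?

Differing sites — 3:A/G (Ti); 11:T/C (Ti); 15:C/T (Ti); 17:A/T (Tv).
Of the 4 differences, 3 transitions and 1 transversion, so the answer is 1.

1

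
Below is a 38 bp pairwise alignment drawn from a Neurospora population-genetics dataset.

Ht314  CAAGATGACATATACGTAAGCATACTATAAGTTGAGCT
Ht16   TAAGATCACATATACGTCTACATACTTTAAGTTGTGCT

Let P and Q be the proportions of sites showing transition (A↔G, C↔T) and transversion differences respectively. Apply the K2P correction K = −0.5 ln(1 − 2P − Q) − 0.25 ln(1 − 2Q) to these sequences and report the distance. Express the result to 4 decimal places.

The sequences differ at positions 1 (C/T, transition), 7 (G/C, transversion), 18 (A/C, transversion), 19 (A/T, transversion), 20 (G/A, transition), 27 (A/T, transversion), 35 (A/T, transversion).
Of the 7 differences, 2 transitions and 5 transversions over 38 sites: P = 2/38 = 0.052632, Q = 5/38 = 0.131579.
d = −0.5·ln(0.763157) − 0.25·ln(0.736842) = −0.5·(-0.270292) − 0.25·(-0.305382) = 0.2115.

0.2115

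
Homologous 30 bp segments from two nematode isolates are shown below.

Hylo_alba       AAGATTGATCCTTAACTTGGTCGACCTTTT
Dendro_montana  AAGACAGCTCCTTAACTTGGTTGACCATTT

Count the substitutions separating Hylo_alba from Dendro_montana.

The sequences differ at positions 5 (T/C), 6 (T/A), 8 (A/C), 22 (C/T), 27 (T/A).
That gives 5 mismatches out of 30 aligned sites, so the Hamming distance is 5.

5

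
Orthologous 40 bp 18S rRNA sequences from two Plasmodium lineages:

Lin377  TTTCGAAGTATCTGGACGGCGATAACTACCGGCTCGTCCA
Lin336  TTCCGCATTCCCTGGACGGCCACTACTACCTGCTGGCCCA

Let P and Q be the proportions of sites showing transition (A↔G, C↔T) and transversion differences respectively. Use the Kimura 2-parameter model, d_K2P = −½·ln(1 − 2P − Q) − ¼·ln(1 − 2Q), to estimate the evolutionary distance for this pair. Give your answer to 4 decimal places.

0.3427

Differing sites — 3:T/C (Ti); 6:A/C (Tv); 8:G/T (Tv); 10:A/C (Tv); 11:T/C (Ti); 21:G/C (Tv); 23:T/C (Ti); 24:A/T (Tv); 31:G/T (Tv); 35:C/G (Tv); 37:T/C (Ti).
Of the 11 differences, 4 transitions and 7 transversions over 40 sites: P = 4/40 = 0.100000, Q = 7/40 = 0.175000.
d = −0.5·ln(0.625000) − 0.25·ln(0.650000) = −0.5·(-0.470004) − 0.25·(-0.430783) = 0.3427.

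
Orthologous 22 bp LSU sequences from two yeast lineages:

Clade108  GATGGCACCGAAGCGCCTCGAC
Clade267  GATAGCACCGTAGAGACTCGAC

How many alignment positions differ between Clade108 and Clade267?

4

The sequences differ at positions 4 (G/A), 11 (A/T), 14 (C/A), 16 (C/A).
That gives 4 mismatches out of 22 aligned sites, so the Hamming distance is 4.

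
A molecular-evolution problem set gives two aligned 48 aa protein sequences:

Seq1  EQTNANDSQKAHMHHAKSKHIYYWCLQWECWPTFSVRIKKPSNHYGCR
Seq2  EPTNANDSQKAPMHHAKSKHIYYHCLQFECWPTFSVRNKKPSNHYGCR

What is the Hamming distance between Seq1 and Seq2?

5

Mismatches occur at site 2 (Q↔P), site 12 (H↔P), site 24 (W↔H), site 28 (W↔F), site 38 (I↔N).
That gives 5 mismatches out of 48 aligned sites, so the Hamming distance is 5.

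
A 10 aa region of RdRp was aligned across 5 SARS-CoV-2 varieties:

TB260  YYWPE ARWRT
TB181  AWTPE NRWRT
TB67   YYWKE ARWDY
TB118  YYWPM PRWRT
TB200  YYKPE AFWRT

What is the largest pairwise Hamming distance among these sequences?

7

Pairwise Hamming distances:
  TB260 vs TB181: 4
  TB260 vs TB67: 3
  TB260 vs TB118: 2
  TB260 vs TB200: 2
  TB181 vs TB67: 7
  TB181 vs TB118: 5
  TB181 vs TB200: 5
  TB67 vs TB118: 5
  TB67 vs TB200: 5
  TB118 vs TB200: 4
The largest is 7, between TB181 and TB67.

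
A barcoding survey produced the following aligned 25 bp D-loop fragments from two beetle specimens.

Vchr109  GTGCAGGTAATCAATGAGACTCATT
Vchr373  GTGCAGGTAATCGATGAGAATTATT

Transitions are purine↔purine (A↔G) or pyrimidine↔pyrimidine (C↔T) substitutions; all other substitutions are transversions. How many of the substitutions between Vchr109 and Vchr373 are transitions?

2

Differing sites — 13:A/G (Ti); 20:C/A (Tv); 22:C/T (Ti).
Of the 3 differences, 2 transitions and 1 transversion, so the answer is 2.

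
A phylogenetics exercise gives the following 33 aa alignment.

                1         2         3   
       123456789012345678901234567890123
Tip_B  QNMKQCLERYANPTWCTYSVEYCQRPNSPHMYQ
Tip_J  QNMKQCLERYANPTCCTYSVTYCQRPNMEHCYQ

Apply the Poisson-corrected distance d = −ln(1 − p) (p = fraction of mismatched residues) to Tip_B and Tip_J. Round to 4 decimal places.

0.1643

Differing sites — 15:W/C; 21:E/T; 28:S/M; 29:P/E; 31:M/C.
p = 5/33 = 0.151515.
d = −ln(1 − 0.151515) = −ln(0.848485) = 0.1643.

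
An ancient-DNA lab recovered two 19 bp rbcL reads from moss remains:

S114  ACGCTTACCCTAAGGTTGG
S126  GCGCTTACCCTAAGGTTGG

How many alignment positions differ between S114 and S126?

1

The sequences differ at position 1 (A/G).
That gives 1 mismatch out of 19 aligned sites, so the Hamming distance is 1.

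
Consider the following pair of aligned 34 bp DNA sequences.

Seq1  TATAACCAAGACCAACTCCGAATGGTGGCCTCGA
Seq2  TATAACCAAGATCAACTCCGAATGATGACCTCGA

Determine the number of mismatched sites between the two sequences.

Mismatches occur at site 12 (C↔T), site 25 (G↔A), site 28 (G↔A).
That gives 3 mismatches out of 34 aligned sites, so the Hamming distance is 3.

3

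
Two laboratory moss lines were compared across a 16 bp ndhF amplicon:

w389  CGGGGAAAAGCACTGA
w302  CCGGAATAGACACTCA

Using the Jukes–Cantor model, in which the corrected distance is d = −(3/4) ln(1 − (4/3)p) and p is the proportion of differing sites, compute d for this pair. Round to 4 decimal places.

0.5199

Differing sites — 2:G/C; 5:G/A; 7:A/T; 9:A/G; 10:G/A; 15:G/C.
p = 6/16 = 0.375000.
d = −0.75 · ln(1 − (4/3)·0.375000) = −0.75 · ln(0.500000) = −0.75 · (-0.693147) = 0.5199.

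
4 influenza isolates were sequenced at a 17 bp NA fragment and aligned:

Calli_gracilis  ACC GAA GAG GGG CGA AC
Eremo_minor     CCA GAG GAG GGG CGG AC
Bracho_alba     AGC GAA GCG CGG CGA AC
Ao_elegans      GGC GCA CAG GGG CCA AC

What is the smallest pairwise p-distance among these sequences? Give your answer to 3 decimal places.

Pairwise Hamming distances:
  Calli_gracilis vs Eremo_minor: 4
  Calli_gracilis vs Bracho_alba: 3
  Calli_gracilis vs Ao_elegans: 5
  Eremo_minor vs Bracho_alba: 7
  Eremo_minor vs Ao_elegans: 8
  Bracho_alba vs Ao_elegans: 6
The smallest is 3 mismatches, between Calli_gracilis and Bracho_alba; p = 3/17 = 0.176.

0.176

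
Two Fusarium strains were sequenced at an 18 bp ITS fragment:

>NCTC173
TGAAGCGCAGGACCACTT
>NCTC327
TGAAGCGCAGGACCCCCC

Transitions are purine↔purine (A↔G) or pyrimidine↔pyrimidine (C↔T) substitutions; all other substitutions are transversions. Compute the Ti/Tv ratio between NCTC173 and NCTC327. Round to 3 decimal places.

Differing sites — 15:A/C (Tv); 17:T/C (Ti); 18:T/C (Ti).
Of the 3 differences, 2 transitions and 1 transversion, so Ti/Tv = 2/1 = 2.000.

2.000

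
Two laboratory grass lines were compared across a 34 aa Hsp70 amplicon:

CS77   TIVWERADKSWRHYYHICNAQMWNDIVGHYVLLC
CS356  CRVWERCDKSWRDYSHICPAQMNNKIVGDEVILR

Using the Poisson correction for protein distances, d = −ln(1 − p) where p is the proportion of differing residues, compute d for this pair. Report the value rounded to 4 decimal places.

The sequences differ at positions 1 (T/C), 2 (I/R), 7 (A/C), 13 (H/D), 15 (Y/S), 19 (N/P), 23 (W/N), 25 (D/K), 29 (H/D), 30 (Y/E), 32 (L/I), 34 (C/R).
p = 12/34 = 0.352941.
d = −ln(1 − 0.352941) = −ln(0.647059) = 0.4353.

0.4353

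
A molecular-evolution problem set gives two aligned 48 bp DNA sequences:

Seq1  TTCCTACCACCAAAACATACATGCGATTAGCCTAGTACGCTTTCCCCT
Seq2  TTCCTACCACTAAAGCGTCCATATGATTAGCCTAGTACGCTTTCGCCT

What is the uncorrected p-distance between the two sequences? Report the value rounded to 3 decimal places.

0.146

The sequences differ at positions 11 (C/T), 15 (A/G), 17 (A/G), 19 (A/C), 23 (G/A), 24 (C/T), 45 (C/G).
There are 7 differences over 48 sites, so p = 7/48 = 0.146.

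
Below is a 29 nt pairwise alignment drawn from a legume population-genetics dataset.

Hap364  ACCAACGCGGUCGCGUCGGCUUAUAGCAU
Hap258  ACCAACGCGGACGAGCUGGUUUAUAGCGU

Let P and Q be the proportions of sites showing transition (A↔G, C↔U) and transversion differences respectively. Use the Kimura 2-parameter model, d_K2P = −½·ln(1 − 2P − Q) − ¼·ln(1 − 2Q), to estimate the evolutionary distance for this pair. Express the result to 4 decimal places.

0.2485

Differing sites — 11:U/A (Tv); 14:C/A (Tv); 16:U/C (Ti); 17:C/U (Ti); 20:C/U (Ti); 28:A/G (Ti).
Of the 6 differences, 4 transitions and 2 transversions over 29 sites: P = 4/29 = 0.137931, Q = 2/29 = 0.068966.
d = −0.5·ln(0.655172) − 0.25·ln(0.862068) = −0.5·(-0.422857) − 0.25·(-0.148421) = 0.2485.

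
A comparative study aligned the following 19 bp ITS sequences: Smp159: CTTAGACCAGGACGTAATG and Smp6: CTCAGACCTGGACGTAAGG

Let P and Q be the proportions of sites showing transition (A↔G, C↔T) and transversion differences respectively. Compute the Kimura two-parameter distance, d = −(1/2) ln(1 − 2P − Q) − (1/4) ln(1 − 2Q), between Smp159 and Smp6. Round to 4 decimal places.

0.1773

Mismatches occur at site 3 (T↔C, transition), site 9 (A↔T, transversion), site 18 (T↔G, transversion).
Of the 3 differences, 1 transition and 2 transversions over 19 sites: P = 1/19 = 0.052632, Q = 2/19 = 0.105263.
d = −0.5·ln(0.789473) − 0.25·ln(0.789474) = −0.5·(-0.236390) − 0.25·(-0.236388) = 0.1773.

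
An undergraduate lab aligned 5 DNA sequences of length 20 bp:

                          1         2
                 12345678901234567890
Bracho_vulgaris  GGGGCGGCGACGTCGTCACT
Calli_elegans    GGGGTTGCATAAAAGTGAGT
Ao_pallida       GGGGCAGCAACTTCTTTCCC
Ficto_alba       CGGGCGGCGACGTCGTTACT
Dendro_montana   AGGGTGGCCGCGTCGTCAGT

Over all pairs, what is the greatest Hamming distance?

12

Pairwise Hamming distances:
  Bracho_vulgaris vs Calli_elegans: 10
  Bracho_vulgaris vs Ao_pallida: 7
  Bracho_vulgaris vs Ficto_alba: 2
  Bracho_vulgaris vs Dendro_montana: 5
  Calli_elegans vs Ao_pallida: 12
  Calli_elegans vs Ficto_alba: 11
  Calli_elegans vs Dendro_montana: 9
  Ao_pallida vs Ficto_alba: 7
  Ao_pallida vs Dendro_montana: 11
  Ficto_alba vs Dendro_montana: 6
The largest is 12, between Calli_elegans and Ao_pallida.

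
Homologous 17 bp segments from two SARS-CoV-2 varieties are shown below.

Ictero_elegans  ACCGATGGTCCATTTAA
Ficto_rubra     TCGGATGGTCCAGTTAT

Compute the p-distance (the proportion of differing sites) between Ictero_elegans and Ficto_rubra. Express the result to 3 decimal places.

0.235

Mismatches occur at site 1 (A↔T), site 3 (C↔G), site 13 (T↔G), site 17 (A↔T).
There are 4 differences over 17 sites, so p = 4/17 = 0.235.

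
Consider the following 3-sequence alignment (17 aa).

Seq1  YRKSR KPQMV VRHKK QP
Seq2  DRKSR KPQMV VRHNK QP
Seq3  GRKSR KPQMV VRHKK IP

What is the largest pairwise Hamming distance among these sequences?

Pairwise Hamming distances:
  Seq1 vs Seq2: 2
  Seq1 vs Seq3: 2
  Seq2 vs Seq3: 3
The largest is 3, between Seq2 and Seq3.

3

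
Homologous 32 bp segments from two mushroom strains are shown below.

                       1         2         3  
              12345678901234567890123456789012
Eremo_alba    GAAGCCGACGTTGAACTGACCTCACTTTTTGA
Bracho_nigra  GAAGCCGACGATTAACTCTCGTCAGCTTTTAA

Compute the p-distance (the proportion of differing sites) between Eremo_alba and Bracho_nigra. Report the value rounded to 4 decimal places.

Mismatches occur at site 11 (T↔A), site 13 (G↔T), site 18 (G↔C), site 19 (A↔T), site 21 (C↔G), site 25 (C↔G), site 26 (T↔C), site 31 (G↔A).
There are 8 differences over 32 sites, so p = 8/32 = 0.2500.

0.2500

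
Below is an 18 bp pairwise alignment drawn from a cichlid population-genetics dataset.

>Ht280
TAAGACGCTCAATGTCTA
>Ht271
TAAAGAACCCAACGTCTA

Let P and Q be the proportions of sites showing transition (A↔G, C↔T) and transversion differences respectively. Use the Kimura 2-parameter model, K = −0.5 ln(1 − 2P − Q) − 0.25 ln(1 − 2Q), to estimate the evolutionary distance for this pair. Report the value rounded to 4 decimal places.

0.5017

Mismatches occur at site 4 (G/A, transition), site 5 (A/G, transition), site 6 (C/A, transversion), site 7 (G/A, transition), site 9 (T/C, transition), site 13 (T/C, transition).
Of the 6 differences, 5 transitions and 1 transversion over 18 sites: P = 5/18 = 0.277778, Q = 1/18 = 0.055556.
d = −0.5·ln(0.388888) − 0.25·ln(0.888888) = −0.5·(-0.944464) − 0.25·(-0.117784) = 0.5017.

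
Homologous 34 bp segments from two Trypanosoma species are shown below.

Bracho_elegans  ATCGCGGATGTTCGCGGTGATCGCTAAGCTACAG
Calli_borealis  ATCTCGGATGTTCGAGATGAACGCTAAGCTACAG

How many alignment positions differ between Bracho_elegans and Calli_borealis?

4

The sequences differ at positions 4 (G/T), 15 (C/A), 17 (G/A), 21 (T/A).
That gives 4 mismatches out of 34 aligned sites, so the Hamming distance is 4.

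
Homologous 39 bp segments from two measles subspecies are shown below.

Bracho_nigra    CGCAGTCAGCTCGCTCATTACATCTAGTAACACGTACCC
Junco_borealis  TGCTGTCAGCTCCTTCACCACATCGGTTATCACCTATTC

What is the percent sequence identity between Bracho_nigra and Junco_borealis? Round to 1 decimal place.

The sequences differ at positions 1 (C/T), 4 (A/T), 13 (G/C), 14 (C/T), 18 (T/C), 19 (T/C), 25 (T/G), 26 (A/G), 27 (G/T), 30 (A/T), 34 (G/C), 37 (C/T), 38 (C/T).
26 of the 39 sites match, so the percent identity is 26/39 × 100 = 66.7%.

66.7%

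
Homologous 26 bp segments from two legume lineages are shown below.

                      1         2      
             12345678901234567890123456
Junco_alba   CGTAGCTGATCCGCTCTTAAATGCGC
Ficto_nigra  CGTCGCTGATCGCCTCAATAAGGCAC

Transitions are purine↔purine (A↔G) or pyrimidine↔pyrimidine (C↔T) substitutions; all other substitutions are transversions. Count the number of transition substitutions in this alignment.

Mismatches occur at site 4 (A↔C, transversion), site 12 (C↔G, transversion), site 13 (G↔C, transversion), site 17 (T↔A, transversion), site 18 (T↔A, transversion), site 19 (A↔T, transversion), site 22 (T↔G, transversion), site 25 (G↔A, transition).
Of the 8 differences, 1 transition and 7 transversions, so the answer is 1.

1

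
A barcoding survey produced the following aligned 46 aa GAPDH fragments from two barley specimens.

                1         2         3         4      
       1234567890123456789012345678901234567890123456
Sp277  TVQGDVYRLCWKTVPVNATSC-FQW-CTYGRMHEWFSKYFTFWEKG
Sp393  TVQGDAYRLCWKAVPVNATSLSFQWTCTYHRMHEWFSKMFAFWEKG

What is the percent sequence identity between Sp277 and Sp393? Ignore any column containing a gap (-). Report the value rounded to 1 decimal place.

Excluding the 2 gap columns leaves 44 comparable sites.
Differing sites — 6:V/A; 13:T/A; 21:C/L; 30:G/H; 39:Y/M; 41:T/A.
38 of the 44 comparable sites match, so the percent identity is 38/44 × 100 = 86.4%.

86.4%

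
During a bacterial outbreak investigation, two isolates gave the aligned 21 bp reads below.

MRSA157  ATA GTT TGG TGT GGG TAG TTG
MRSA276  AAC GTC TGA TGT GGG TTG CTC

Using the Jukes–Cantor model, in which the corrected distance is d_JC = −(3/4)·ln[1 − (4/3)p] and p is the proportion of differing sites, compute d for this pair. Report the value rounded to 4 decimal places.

0.4408

Mismatches occur at site 2 (T→A), site 3 (A→C), site 6 (T→C), site 9 (G→A), site 17 (A→T), site 19 (T→C), site 21 (G→C).
p = 7/21 = 0.333333.
d = −0.75 · ln(1 − (4/3)·0.333333) = −0.75 · ln(0.555556) = −0.75 · (-0.587786) = 0.4408.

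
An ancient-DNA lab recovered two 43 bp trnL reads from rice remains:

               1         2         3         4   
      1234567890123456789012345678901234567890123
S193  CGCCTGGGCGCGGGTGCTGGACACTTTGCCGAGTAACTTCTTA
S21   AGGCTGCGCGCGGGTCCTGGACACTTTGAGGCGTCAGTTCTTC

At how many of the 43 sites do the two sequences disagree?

10

Mismatches occur at site 1 (C↔A), site 3 (C↔G), site 7 (G↔C), site 16 (G↔C), site 29 (C↔A), site 30 (C↔G), site 32 (A↔C), site 35 (A↔C), site 37 (C↔G), site 43 (A↔C).
That gives 10 mismatches out of 43 aligned sites, so the Hamming distance is 10.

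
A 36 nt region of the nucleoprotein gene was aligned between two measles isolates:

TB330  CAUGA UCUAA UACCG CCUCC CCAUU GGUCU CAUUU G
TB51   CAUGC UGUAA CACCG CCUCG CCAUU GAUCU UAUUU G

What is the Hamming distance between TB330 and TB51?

Mismatches occur at site 5 (A/C), site 7 (C/G), site 11 (U/C), site 20 (C/G), site 27 (G/A), site 31 (C/U).
That gives 6 mismatches out of 36 aligned sites, so the Hamming distance is 6.

6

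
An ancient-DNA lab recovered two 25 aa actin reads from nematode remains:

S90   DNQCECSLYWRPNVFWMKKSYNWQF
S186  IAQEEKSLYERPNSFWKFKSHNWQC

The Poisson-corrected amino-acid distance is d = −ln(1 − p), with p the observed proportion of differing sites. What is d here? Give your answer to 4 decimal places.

0.5108

The sequences differ at positions 1 (D/I), 2 (N/A), 4 (C/E), 6 (C/K), 10 (W/E), 14 (V/S), 17 (M/K), 18 (K/F), 21 (Y/H), 25 (F/C).
p = 10/25 = 0.400000.
d = −ln(1 − 0.400000) = −ln(0.600000) = 0.5108.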